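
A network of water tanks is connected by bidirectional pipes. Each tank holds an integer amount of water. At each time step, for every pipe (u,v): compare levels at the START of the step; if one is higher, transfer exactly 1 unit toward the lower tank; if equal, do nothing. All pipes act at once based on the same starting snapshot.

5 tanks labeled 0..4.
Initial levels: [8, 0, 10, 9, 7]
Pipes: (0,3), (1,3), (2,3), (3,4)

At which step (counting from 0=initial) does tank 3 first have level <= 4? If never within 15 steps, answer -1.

Answer: 6

Derivation:
Step 1: flows [3->0,3->1,2->3,3->4] -> levels [9 1 9 7 8]
Step 2: flows [0->3,3->1,2->3,4->3] -> levels [8 2 8 9 7]
Step 3: flows [3->0,3->1,3->2,3->4] -> levels [9 3 9 5 8]
Step 4: flows [0->3,3->1,2->3,4->3] -> levels [8 4 8 7 7]
Step 5: flows [0->3,3->1,2->3,3=4] -> levels [7 5 7 8 7]
Step 6: flows [3->0,3->1,3->2,3->4] -> levels [8 6 8 4 8]
Tank 3 first reaches <=4 at step 6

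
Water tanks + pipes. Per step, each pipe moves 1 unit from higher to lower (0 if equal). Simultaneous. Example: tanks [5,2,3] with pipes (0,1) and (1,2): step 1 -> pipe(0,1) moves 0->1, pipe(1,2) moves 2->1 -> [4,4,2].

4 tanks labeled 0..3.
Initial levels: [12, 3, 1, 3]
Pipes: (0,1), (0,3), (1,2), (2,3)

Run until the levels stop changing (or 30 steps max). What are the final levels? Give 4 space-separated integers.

Step 1: flows [0->1,0->3,1->2,3->2] -> levels [10 3 3 3]
Step 2: flows [0->1,0->3,1=2,2=3] -> levels [8 4 3 4]
Step 3: flows [0->1,0->3,1->2,3->2] -> levels [6 4 5 4]
Step 4: flows [0->1,0->3,2->1,2->3] -> levels [4 6 3 6]
Step 5: flows [1->0,3->0,1->2,3->2] -> levels [6 4 5 4]
  -> period-2 cycle: step 5 state = step 3 state; never stabilizes
  -> state at step 30: (30-3) mod 2 = 1, same as step 4 -> [4 6 3 6]

Answer: 4 6 3 6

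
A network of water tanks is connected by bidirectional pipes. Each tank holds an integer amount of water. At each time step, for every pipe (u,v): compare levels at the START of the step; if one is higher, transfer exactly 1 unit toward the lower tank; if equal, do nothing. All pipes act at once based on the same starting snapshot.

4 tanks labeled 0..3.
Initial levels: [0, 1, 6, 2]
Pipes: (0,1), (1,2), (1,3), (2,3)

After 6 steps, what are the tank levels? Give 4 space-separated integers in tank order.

Answer: 3 1 2 3

Derivation:
Step 1: flows [1->0,2->1,3->1,2->3] -> levels [1 2 4 2]
Step 2: flows [1->0,2->1,1=3,2->3] -> levels [2 2 2 3]
Step 3: flows [0=1,1=2,3->1,3->2] -> levels [2 3 3 1]
Step 4: flows [1->0,1=2,1->3,2->3] -> levels [3 1 2 3]
Step 5: flows [0->1,2->1,3->1,3->2] -> levels [2 4 2 1]
Step 6: flows [1->0,1->2,1->3,2->3] -> levels [3 1 2 3]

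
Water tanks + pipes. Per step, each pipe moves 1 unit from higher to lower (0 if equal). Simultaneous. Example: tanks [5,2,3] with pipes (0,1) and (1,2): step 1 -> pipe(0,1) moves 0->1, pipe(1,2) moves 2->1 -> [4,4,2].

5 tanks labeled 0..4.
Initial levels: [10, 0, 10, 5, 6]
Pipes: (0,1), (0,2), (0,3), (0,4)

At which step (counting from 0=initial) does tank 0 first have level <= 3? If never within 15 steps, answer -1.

Answer: -1

Derivation:
Step 1: flows [0->1,0=2,0->3,0->4] -> levels [7 1 10 6 7]
Step 2: flows [0->1,2->0,0->3,0=4] -> levels [6 2 9 7 7]
Step 3: flows [0->1,2->0,3->0,4->0] -> levels [8 3 8 6 6]
Step 4: flows [0->1,0=2,0->3,0->4] -> levels [5 4 8 7 7]
Step 5: flows [0->1,2->0,3->0,4->0] -> levels [7 5 7 6 6]
Step 6: flows [0->1,0=2,0->3,0->4] -> levels [4 6 7 7 7]
Step 7: flows [1->0,2->0,3->0,4->0] -> levels [8 5 6 6 6]
Step 8: flows [0->1,0->2,0->3,0->4] -> levels [4 6 7 7 7]
  -> period-2 cycle (repeats step 6); tank 0 never drops to <=3
Tank 0 never reaches <=3 within 15 steps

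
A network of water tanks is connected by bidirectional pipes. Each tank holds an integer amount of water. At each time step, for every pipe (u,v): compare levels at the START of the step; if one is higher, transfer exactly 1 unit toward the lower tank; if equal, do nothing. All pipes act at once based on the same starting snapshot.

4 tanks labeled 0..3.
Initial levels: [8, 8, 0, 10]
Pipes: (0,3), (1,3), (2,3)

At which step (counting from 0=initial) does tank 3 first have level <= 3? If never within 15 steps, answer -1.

Step 1: flows [3->0,3->1,3->2] -> levels [9 9 1 7]
Step 2: flows [0->3,1->3,3->2] -> levels [8 8 2 8]
Step 3: flows [0=3,1=3,3->2] -> levels [8 8 3 7]
Step 4: flows [0->3,1->3,3->2] -> levels [7 7 4 8]
Step 5: flows [3->0,3->1,3->2] -> levels [8 8 5 5]
Step 6: flows [0->3,1->3,2=3] -> levels [7 7 5 7]
Step 7: flows [0=3,1=3,3->2] -> levels [7 7 6 6]
Step 8: flows [0->3,1->3,2=3] -> levels [6 6 6 8]
Step 9: flows [3->0,3->1,3->2] -> levels [7 7 7 5]
Step 10: flows [0->3,1->3,2->3] -> levels [6 6 6 8]
  -> period-2 cycle (repeats step 8); tank 3 never drops to <=3
Tank 3 never reaches <=3 within 15 steps

Answer: -1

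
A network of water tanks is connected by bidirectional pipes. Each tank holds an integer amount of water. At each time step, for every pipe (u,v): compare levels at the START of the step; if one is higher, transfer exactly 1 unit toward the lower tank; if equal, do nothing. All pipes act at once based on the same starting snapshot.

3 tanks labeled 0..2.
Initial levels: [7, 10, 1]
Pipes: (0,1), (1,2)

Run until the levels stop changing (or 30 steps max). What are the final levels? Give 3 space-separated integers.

Answer: 6 6 6

Derivation:
Step 1: flows [1->0,1->2] -> levels [8 8 2]
Step 2: flows [0=1,1->2] -> levels [8 7 3]
Step 3: flows [0->1,1->2] -> levels [7 7 4]
Step 4: flows [0=1,1->2] -> levels [7 6 5]
Step 5: flows [0->1,1->2] -> levels [6 6 6]
Step 6: flows [0=1,1=2] -> levels [6 6 6]
  -> stable (no change)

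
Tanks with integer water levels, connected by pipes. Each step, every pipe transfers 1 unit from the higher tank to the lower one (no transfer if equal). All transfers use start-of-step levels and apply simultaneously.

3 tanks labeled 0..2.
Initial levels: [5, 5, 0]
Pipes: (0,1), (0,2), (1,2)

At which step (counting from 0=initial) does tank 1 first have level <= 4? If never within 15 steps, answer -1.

Answer: 1

Derivation:
Step 1: flows [0=1,0->2,1->2] -> levels [4 4 2]
Tank 1 first reaches <=4 at step 1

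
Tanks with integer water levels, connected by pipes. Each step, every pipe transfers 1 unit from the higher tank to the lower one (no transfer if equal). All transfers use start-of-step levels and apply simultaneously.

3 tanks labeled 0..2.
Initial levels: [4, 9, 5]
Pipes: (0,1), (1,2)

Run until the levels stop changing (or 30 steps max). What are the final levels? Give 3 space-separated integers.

Answer: 6 5 7

Derivation:
Step 1: flows [1->0,1->2] -> levels [5 7 6]
Step 2: flows [1->0,1->2] -> levels [6 5 7]
Step 3: flows [0->1,2->1] -> levels [5 7 6]
  -> period-2 cycle: step 3 state = step 1 state; never stabilizes
  -> state at step 30: (30-1) mod 2 = 1, same as step 2 -> [6 5 7]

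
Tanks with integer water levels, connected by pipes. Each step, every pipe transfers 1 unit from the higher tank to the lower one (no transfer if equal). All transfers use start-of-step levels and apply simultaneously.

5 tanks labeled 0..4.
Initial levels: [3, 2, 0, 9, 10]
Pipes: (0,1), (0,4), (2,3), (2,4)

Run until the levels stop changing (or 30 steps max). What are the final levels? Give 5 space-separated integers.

Answer: 3 5 4 6 6

Derivation:
Step 1: flows [0->1,4->0,3->2,4->2] -> levels [3 3 2 8 8]
Step 2: flows [0=1,4->0,3->2,4->2] -> levels [4 3 4 7 6]
Step 3: flows [0->1,4->0,3->2,4->2] -> levels [4 4 6 6 4]
Step 4: flows [0=1,0=4,2=3,2->4] -> levels [4 4 5 6 5]
Step 5: flows [0=1,4->0,3->2,2=4] -> levels [5 4 6 5 4]
Step 6: flows [0->1,0->4,2->3,2->4] -> levels [3 5 4 6 6]
Step 7: flows [1->0,4->0,3->2,4->2] -> levels [5 4 6 5 4]
  -> period-2 cycle: step 7 state = step 5 state; never stabilizes
  -> state at step 30: (30-5) mod 2 = 1, same as step 6 -> [3 5 4 6 6]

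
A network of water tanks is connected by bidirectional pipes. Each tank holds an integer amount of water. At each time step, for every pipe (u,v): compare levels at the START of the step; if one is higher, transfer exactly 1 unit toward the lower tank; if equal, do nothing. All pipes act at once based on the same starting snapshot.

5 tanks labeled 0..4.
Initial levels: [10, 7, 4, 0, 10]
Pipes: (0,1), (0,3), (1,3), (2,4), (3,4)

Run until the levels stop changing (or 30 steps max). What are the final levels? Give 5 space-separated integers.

Answer: 6 7 6 5 7

Derivation:
Step 1: flows [0->1,0->3,1->3,4->2,4->3] -> levels [8 7 5 3 8]
Step 2: flows [0->1,0->3,1->3,4->2,4->3] -> levels [6 7 6 6 6]
Step 3: flows [1->0,0=3,1->3,2=4,3=4] -> levels [7 5 6 7 6]
Step 4: flows [0->1,0=3,3->1,2=4,3->4] -> levels [6 7 6 5 7]
Step 5: flows [1->0,0->3,1->3,4->2,4->3] -> levels [6 5 7 8 5]
Step 6: flows [0->1,3->0,3->1,2->4,3->4] -> levels [6 7 6 5 7]
  -> period-2 cycle: step 6 state = step 4 state; never stabilizes
  -> state at step 30: (30-4) mod 2 = 0, same as step 4 -> [6 7 6 5 7]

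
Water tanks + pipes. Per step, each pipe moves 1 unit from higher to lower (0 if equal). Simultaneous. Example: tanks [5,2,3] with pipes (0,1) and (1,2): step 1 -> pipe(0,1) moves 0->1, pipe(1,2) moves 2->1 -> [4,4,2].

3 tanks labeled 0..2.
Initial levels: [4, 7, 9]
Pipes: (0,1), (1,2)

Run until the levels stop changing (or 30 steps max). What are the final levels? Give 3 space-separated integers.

Step 1: flows [1->0,2->1] -> levels [5 7 8]
Step 2: flows [1->0,2->1] -> levels [6 7 7]
Step 3: flows [1->0,1=2] -> levels [7 6 7]
Step 4: flows [0->1,2->1] -> levels [6 8 6]
Step 5: flows [1->0,1->2] -> levels [7 6 7]
  -> period-2 cycle: step 5 state = step 3 state; never stabilizes
  -> state at step 30: (30-3) mod 2 = 1, same as step 4 -> [6 8 6]

Answer: 6 8 6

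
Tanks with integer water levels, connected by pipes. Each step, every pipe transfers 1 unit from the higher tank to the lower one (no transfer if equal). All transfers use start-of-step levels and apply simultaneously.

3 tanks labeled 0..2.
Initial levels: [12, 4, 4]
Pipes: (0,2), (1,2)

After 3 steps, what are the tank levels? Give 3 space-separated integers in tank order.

Step 1: flows [0->2,1=2] -> levels [11 4 5]
Step 2: flows [0->2,2->1] -> levels [10 5 5]
Step 3: flows [0->2,1=2] -> levels [9 5 6]

Answer: 9 5 6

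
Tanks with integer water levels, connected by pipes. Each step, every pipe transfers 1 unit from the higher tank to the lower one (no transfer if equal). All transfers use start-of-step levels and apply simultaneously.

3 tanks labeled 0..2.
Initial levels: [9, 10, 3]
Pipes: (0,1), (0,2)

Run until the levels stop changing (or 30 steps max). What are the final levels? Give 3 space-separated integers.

Answer: 6 8 8

Derivation:
Step 1: flows [1->0,0->2] -> levels [9 9 4]
Step 2: flows [0=1,0->2] -> levels [8 9 5]
Step 3: flows [1->0,0->2] -> levels [8 8 6]
Step 4: flows [0=1,0->2] -> levels [7 8 7]
Step 5: flows [1->0,0=2] -> levels [8 7 7]
Step 6: flows [0->1,0->2] -> levels [6 8 8]
Step 7: flows [1->0,2->0] -> levels [8 7 7]
  -> period-2 cycle: step 7 state = step 5 state; never stabilizes
  -> state at step 30: (30-5) mod 2 = 1, same as step 6 -> [6 8 8]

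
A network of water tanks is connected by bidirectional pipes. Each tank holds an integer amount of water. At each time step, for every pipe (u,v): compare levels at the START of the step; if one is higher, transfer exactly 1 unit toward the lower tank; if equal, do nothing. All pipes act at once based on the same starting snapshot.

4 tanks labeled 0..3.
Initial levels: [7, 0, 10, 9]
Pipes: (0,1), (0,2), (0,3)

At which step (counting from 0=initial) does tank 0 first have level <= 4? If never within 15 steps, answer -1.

Step 1: flows [0->1,2->0,3->0] -> levels [8 1 9 8]
Step 2: flows [0->1,2->0,0=3] -> levels [8 2 8 8]
Step 3: flows [0->1,0=2,0=3] -> levels [7 3 8 8]
Step 4: flows [0->1,2->0,3->0] -> levels [8 4 7 7]
Step 5: flows [0->1,0->2,0->3] -> levels [5 5 8 8]
Step 6: flows [0=1,2->0,3->0] -> levels [7 5 7 7]
Step 7: flows [0->1,0=2,0=3] -> levels [6 6 7 7]
Step 8: flows [0=1,2->0,3->0] -> levels [8 6 6 6]
Step 9: flows [0->1,0->2,0->3] -> levels [5 7 7 7]
Step 10: flows [1->0,2->0,3->0] -> levels [8 6 6 6]
  -> period-2 cycle (repeats step 8); tank 0 never drops to <=4
Tank 0 never reaches <=4 within 15 steps

Answer: -1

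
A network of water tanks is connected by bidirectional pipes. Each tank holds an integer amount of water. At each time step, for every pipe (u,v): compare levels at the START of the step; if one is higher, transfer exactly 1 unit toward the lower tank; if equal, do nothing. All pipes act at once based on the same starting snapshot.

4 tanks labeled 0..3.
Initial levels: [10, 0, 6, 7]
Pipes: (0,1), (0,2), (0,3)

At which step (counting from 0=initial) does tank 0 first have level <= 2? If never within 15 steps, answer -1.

Answer: -1

Derivation:
Step 1: flows [0->1,0->2,0->3] -> levels [7 1 7 8]
Step 2: flows [0->1,0=2,3->0] -> levels [7 2 7 7]
Step 3: flows [0->1,0=2,0=3] -> levels [6 3 7 7]
Step 4: flows [0->1,2->0,3->0] -> levels [7 4 6 6]
Step 5: flows [0->1,0->2,0->3] -> levels [4 5 7 7]
Step 6: flows [1->0,2->0,3->0] -> levels [7 4 6 6]
  -> period-2 cycle (repeats step 4); tank 0 never drops to <=2
Tank 0 never reaches <=2 within 15 steps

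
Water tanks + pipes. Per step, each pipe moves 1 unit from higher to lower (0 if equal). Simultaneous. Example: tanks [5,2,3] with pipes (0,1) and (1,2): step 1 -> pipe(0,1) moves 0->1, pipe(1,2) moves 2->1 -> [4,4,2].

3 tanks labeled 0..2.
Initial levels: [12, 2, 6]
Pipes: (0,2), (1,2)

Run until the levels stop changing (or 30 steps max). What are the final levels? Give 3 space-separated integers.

Step 1: flows [0->2,2->1] -> levels [11 3 6]
Step 2: flows [0->2,2->1] -> levels [10 4 6]
Step 3: flows [0->2,2->1] -> levels [9 5 6]
Step 4: flows [0->2,2->1] -> levels [8 6 6]
Step 5: flows [0->2,1=2] -> levels [7 6 7]
Step 6: flows [0=2,2->1] -> levels [7 7 6]
Step 7: flows [0->2,1->2] -> levels [6 6 8]
Step 8: flows [2->0,2->1] -> levels [7 7 6]
  -> period-2 cycle: step 8 state = step 6 state; never stabilizes
  -> state at step 30: (30-6) mod 2 = 0, same as step 6 -> [7 7 6]

Answer: 7 7 6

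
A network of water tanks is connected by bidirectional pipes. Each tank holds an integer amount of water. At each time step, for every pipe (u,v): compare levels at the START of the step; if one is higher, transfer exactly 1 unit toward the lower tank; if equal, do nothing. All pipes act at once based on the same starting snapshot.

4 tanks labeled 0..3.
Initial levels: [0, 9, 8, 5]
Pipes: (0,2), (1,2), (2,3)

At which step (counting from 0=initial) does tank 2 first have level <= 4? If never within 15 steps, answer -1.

Answer: 4

Derivation:
Step 1: flows [2->0,1->2,2->3] -> levels [1 8 7 6]
Step 2: flows [2->0,1->2,2->3] -> levels [2 7 6 7]
Step 3: flows [2->0,1->2,3->2] -> levels [3 6 7 6]
Step 4: flows [2->0,2->1,2->3] -> levels [4 7 4 7]
Tank 2 first reaches <=4 at step 4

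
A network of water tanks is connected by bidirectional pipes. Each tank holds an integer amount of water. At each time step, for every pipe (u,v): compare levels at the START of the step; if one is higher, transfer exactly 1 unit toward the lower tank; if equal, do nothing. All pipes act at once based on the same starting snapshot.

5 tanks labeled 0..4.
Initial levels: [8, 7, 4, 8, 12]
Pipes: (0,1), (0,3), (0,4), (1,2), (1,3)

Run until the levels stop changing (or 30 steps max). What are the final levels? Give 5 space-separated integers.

Answer: 6 7 8 9 9

Derivation:
Step 1: flows [0->1,0=3,4->0,1->2,3->1] -> levels [8 8 5 7 11]
Step 2: flows [0=1,0->3,4->0,1->2,1->3] -> levels [8 6 6 9 10]
Step 3: flows [0->1,3->0,4->0,1=2,3->1] -> levels [9 8 6 7 9]
Step 4: flows [0->1,0->3,0=4,1->2,1->3] -> levels [7 7 7 9 9]
Step 5: flows [0=1,3->0,4->0,1=2,3->1] -> levels [9 8 7 7 8]
Step 6: flows [0->1,0->3,0->4,1->2,1->3] -> levels [6 7 8 9 9]
Step 7: flows [1->0,3->0,4->0,2->1,3->1] -> levels [9 8 7 7 8]
  -> period-2 cycle: step 7 state = step 5 state; never stabilizes
  -> state at step 30: (30-5) mod 2 = 1, same as step 6 -> [6 7 8 9 9]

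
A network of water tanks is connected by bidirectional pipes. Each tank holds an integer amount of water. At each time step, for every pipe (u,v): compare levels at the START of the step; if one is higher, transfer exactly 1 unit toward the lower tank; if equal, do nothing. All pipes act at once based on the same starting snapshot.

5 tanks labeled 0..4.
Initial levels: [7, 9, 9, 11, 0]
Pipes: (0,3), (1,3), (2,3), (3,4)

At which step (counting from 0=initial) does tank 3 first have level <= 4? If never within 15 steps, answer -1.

Step 1: flows [3->0,3->1,3->2,3->4] -> levels [8 10 10 7 1]
Step 2: flows [0->3,1->3,2->3,3->4] -> levels [7 9 9 9 2]
Step 3: flows [3->0,1=3,2=3,3->4] -> levels [8 9 9 7 3]
Step 4: flows [0->3,1->3,2->3,3->4] -> levels [7 8 8 9 4]
Step 5: flows [3->0,3->1,3->2,3->4] -> levels [8 9 9 5 5]
Step 6: flows [0->3,1->3,2->3,3=4] -> levels [7 8 8 8 5]
Step 7: flows [3->0,1=3,2=3,3->4] -> levels [8 8 8 6 6]
Step 8: flows [0->3,1->3,2->3,3=4] -> levels [7 7 7 9 6]
Step 9: flows [3->0,3->1,3->2,3->4] -> levels [8 8 8 5 7]
Step 10: flows [0->3,1->3,2->3,4->3] -> levels [7 7 7 9 6]
  -> period-2 cycle (repeats step 8); tank 3 never drops to <=4
Tank 3 never reaches <=4 within 15 steps

Answer: -1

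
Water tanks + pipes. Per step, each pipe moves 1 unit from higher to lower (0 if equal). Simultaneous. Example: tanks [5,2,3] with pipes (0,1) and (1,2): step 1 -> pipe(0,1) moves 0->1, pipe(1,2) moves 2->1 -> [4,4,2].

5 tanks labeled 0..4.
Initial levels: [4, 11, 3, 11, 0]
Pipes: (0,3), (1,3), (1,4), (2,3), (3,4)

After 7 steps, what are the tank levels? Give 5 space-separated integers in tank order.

Step 1: flows [3->0,1=3,1->4,3->2,3->4] -> levels [5 10 4 8 2]
Step 2: flows [3->0,1->3,1->4,3->2,3->4] -> levels [6 8 5 6 4]
Step 3: flows [0=3,1->3,1->4,3->2,3->4] -> levels [6 6 6 5 6]
Step 4: flows [0->3,1->3,1=4,2->3,4->3] -> levels [5 5 5 9 5]
Step 5: flows [3->0,3->1,1=4,3->2,3->4] -> levels [6 6 6 5 6]
  -> period-2 cycle: step 5 state = step 3 state
  -> state at step 7: (7-3) mod 2 = 0, same as step 3 -> [6 6 6 5 6]

Answer: 6 6 6 5 6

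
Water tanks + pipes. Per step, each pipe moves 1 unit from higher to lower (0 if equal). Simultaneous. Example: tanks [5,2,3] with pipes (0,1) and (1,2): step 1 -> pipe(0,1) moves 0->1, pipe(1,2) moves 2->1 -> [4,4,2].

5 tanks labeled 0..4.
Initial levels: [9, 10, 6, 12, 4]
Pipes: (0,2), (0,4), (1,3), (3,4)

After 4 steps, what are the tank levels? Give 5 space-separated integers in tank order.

Step 1: flows [0->2,0->4,3->1,3->4] -> levels [7 11 7 10 6]
Step 2: flows [0=2,0->4,1->3,3->4] -> levels [6 10 7 10 8]
Step 3: flows [2->0,4->0,1=3,3->4] -> levels [8 10 6 9 8]
Step 4: flows [0->2,0=4,1->3,3->4] -> levels [7 9 7 9 9]

Answer: 7 9 7 9 9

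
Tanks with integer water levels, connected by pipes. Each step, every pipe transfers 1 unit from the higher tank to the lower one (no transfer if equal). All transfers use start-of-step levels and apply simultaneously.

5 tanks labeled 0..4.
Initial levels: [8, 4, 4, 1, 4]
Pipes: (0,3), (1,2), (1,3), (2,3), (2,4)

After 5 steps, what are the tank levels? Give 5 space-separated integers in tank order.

Answer: 5 4 2 6 4

Derivation:
Step 1: flows [0->3,1=2,1->3,2->3,2=4] -> levels [7 3 3 4 4]
Step 2: flows [0->3,1=2,3->1,3->2,4->2] -> levels [6 4 5 3 3]
Step 3: flows [0->3,2->1,1->3,2->3,2->4] -> levels [5 4 2 6 4]
Step 4: flows [3->0,1->2,3->1,3->2,4->2] -> levels [6 4 5 3 3]
  -> period-2 cycle: step 4 state = step 2 state
  -> state at step 5: (5-2) mod 2 = 1, same as step 3 -> [5 4 2 6 4]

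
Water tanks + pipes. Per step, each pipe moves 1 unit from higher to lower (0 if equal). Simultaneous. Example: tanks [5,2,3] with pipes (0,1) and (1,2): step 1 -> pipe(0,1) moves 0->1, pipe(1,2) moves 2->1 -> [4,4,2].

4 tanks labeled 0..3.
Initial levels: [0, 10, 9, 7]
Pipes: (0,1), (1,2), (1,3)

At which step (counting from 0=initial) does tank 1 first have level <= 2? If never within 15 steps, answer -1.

Step 1: flows [1->0,1->2,1->3] -> levels [1 7 10 8]
Step 2: flows [1->0,2->1,3->1] -> levels [2 8 9 7]
Step 3: flows [1->0,2->1,1->3] -> levels [3 7 8 8]
Step 4: flows [1->0,2->1,3->1] -> levels [4 8 7 7]
Step 5: flows [1->0,1->2,1->3] -> levels [5 5 8 8]
Step 6: flows [0=1,2->1,3->1] -> levels [5 7 7 7]
Step 7: flows [1->0,1=2,1=3] -> levels [6 6 7 7]
Step 8: flows [0=1,2->1,3->1] -> levels [6 8 6 6]
Step 9: flows [1->0,1->2,1->3] -> levels [7 5 7 7]
Step 10: flows [0->1,2->1,3->1] -> levels [6 8 6 6]
  -> period-2 cycle (repeats step 8); tank 1 never drops to <=2
Tank 1 never reaches <=2 within 15 steps

Answer: -1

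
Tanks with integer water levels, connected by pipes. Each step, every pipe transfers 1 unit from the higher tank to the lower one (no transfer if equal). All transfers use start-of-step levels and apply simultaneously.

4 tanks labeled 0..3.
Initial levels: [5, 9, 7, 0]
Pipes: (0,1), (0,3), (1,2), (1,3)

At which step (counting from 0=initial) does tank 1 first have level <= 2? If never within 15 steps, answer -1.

Answer: -1

Derivation:
Step 1: flows [1->0,0->3,1->2,1->3] -> levels [5 6 8 2]
Step 2: flows [1->0,0->3,2->1,1->3] -> levels [5 5 7 4]
Step 3: flows [0=1,0->3,2->1,1->3] -> levels [4 5 6 6]
Step 4: flows [1->0,3->0,2->1,3->1] -> levels [6 6 5 4]
Step 5: flows [0=1,0->3,1->2,1->3] -> levels [5 4 6 6]
Step 6: flows [0->1,3->0,2->1,3->1] -> levels [5 7 5 4]
Step 7: flows [1->0,0->3,1->2,1->3] -> levels [5 4 6 6]
  -> period-2 cycle (repeats step 5); tank 1 never drops to <=2
Tank 1 never reaches <=2 within 15 steps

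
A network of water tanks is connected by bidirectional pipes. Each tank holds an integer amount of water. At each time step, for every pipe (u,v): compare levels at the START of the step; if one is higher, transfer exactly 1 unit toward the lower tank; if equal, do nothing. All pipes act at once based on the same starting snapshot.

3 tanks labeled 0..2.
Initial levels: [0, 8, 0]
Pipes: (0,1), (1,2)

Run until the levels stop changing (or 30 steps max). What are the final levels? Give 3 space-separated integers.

Answer: 2 4 2

Derivation:
Step 1: flows [1->0,1->2] -> levels [1 6 1]
Step 2: flows [1->0,1->2] -> levels [2 4 2]
Step 3: flows [1->0,1->2] -> levels [3 2 3]
Step 4: flows [0->1,2->1] -> levels [2 4 2]
  -> period-2 cycle: step 4 state = step 2 state; never stabilizes
  -> state at step 30: (30-2) mod 2 = 0, same as step 2 -> [2 4 2]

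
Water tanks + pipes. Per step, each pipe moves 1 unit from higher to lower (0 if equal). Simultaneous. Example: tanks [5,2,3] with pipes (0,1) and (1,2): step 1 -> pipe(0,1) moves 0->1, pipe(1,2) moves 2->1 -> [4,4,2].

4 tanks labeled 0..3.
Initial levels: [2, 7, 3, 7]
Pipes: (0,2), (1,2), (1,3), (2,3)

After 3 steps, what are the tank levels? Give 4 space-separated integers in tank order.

Answer: 5 5 4 5

Derivation:
Step 1: flows [2->0,1->2,1=3,3->2] -> levels [3 6 4 6]
Step 2: flows [2->0,1->2,1=3,3->2] -> levels [4 5 5 5]
Step 3: flows [2->0,1=2,1=3,2=3] -> levels [5 5 4 5]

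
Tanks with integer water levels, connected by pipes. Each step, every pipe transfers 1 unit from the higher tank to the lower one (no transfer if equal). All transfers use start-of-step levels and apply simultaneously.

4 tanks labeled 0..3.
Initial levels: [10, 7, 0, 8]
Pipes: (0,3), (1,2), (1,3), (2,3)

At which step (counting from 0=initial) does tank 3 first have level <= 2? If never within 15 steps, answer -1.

Answer: -1

Derivation:
Step 1: flows [0->3,1->2,3->1,3->2] -> levels [9 7 2 7]
Step 2: flows [0->3,1->2,1=3,3->2] -> levels [8 6 4 7]
Step 3: flows [0->3,1->2,3->1,3->2] -> levels [7 6 6 6]
Step 4: flows [0->3,1=2,1=3,2=3] -> levels [6 6 6 7]
Step 5: flows [3->0,1=2,3->1,3->2] -> levels [7 7 7 4]
Step 6: flows [0->3,1=2,1->3,2->3] -> levels [6 6 6 7]
  -> period-2 cycle (repeats step 4); tank 3 never drops to <=2
Tank 3 never reaches <=2 within 15 steps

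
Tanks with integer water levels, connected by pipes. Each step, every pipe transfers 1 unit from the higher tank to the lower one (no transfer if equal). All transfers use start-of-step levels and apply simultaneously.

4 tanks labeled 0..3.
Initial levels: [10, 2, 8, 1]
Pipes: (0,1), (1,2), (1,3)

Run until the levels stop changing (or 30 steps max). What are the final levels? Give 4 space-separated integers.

Step 1: flows [0->1,2->1,1->3] -> levels [9 3 7 2]
Step 2: flows [0->1,2->1,1->3] -> levels [8 4 6 3]
Step 3: flows [0->1,2->1,1->3] -> levels [7 5 5 4]
Step 4: flows [0->1,1=2,1->3] -> levels [6 5 5 5]
Step 5: flows [0->1,1=2,1=3] -> levels [5 6 5 5]
Step 6: flows [1->0,1->2,1->3] -> levels [6 3 6 6]
Step 7: flows [0->1,2->1,3->1] -> levels [5 6 5 5]
  -> period-2 cycle: step 7 state = step 5 state; never stabilizes
  -> state at step 30: (30-5) mod 2 = 1, same as step 6 -> [6 3 6 6]

Answer: 6 3 6 6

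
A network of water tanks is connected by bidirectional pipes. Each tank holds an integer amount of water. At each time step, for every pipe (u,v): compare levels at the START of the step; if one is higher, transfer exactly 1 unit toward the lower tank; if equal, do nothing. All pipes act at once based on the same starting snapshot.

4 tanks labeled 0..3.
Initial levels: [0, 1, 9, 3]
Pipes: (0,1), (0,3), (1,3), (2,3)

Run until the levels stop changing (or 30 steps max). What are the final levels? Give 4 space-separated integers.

Step 1: flows [1->0,3->0,3->1,2->3] -> levels [2 1 8 2]
Step 2: flows [0->1,0=3,3->1,2->3] -> levels [1 3 7 2]
Step 3: flows [1->0,3->0,1->3,2->3] -> levels [3 1 6 3]
Step 4: flows [0->1,0=3,3->1,2->3] -> levels [2 3 5 3]
Step 5: flows [1->0,3->0,1=3,2->3] -> levels [4 2 4 3]
Step 6: flows [0->1,0->3,3->1,2->3] -> levels [2 4 3 4]
Step 7: flows [1->0,3->0,1=3,3->2] -> levels [4 3 4 2]
Step 8: flows [0->1,0->3,1->3,2->3] -> levels [2 3 3 5]
Step 9: flows [1->0,3->0,3->1,3->2] -> levels [4 3 4 2]
  -> period-2 cycle: step 9 state = step 7 state; never stabilizes
  -> state at step 30: (30-7) mod 2 = 1, same as step 8 -> [2 3 3 5]

Answer: 2 3 3 5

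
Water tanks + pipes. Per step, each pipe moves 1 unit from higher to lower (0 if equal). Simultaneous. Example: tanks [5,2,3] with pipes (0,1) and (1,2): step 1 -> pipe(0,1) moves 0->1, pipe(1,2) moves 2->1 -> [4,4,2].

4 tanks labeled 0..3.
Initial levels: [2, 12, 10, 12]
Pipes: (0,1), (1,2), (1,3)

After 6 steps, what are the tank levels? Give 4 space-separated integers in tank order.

Step 1: flows [1->0,1->2,1=3] -> levels [3 10 11 12]
Step 2: flows [1->0,2->1,3->1] -> levels [4 11 10 11]
Step 3: flows [1->0,1->2,1=3] -> levels [5 9 11 11]
Step 4: flows [1->0,2->1,3->1] -> levels [6 10 10 10]
Step 5: flows [1->0,1=2,1=3] -> levels [7 9 10 10]
Step 6: flows [1->0,2->1,3->1] -> levels [8 10 9 9]

Answer: 8 10 9 9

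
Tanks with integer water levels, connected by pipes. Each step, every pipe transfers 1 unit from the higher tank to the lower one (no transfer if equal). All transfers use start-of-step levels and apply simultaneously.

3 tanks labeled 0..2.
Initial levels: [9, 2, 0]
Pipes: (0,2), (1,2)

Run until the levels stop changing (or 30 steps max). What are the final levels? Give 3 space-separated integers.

Step 1: flows [0->2,1->2] -> levels [8 1 2]
Step 2: flows [0->2,2->1] -> levels [7 2 2]
Step 3: flows [0->2,1=2] -> levels [6 2 3]
Step 4: flows [0->2,2->1] -> levels [5 3 3]
Step 5: flows [0->2,1=2] -> levels [4 3 4]
Step 6: flows [0=2,2->1] -> levels [4 4 3]
Step 7: flows [0->2,1->2] -> levels [3 3 5]
Step 8: flows [2->0,2->1] -> levels [4 4 3]
  -> period-2 cycle: step 8 state = step 6 state; never stabilizes
  -> state at step 30: (30-6) mod 2 = 0, same as step 6 -> [4 4 3]

Answer: 4 4 3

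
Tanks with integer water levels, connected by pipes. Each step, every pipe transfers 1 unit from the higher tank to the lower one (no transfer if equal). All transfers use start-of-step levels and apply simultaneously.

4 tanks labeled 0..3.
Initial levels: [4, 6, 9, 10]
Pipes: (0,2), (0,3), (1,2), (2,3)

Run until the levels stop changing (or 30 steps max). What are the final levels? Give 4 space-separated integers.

Answer: 8 8 6 7

Derivation:
Step 1: flows [2->0,3->0,2->1,3->2] -> levels [6 7 8 8]
Step 2: flows [2->0,3->0,2->1,2=3] -> levels [8 8 6 7]
Step 3: flows [0->2,0->3,1->2,3->2] -> levels [6 7 9 7]
Step 4: flows [2->0,3->0,2->1,2->3] -> levels [8 8 6 7]
  -> period-2 cycle: step 4 state = step 2 state; never stabilizes
  -> state at step 30: (30-2) mod 2 = 0, same as step 2 -> [8 8 6 7]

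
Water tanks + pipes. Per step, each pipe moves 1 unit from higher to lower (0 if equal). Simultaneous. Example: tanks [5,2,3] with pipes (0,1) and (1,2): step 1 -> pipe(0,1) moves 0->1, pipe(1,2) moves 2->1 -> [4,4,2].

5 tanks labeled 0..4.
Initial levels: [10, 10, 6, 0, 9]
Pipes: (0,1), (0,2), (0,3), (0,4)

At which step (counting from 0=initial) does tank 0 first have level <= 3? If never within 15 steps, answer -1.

Step 1: flows [0=1,0->2,0->3,0->4] -> levels [7 10 7 1 10]
Step 2: flows [1->0,0=2,0->3,4->0] -> levels [8 9 7 2 9]
Step 3: flows [1->0,0->2,0->3,4->0] -> levels [8 8 8 3 8]
Step 4: flows [0=1,0=2,0->3,0=4] -> levels [7 8 8 4 8]
Step 5: flows [1->0,2->0,0->3,4->0] -> levels [9 7 7 5 7]
Step 6: flows [0->1,0->2,0->3,0->4] -> levels [5 8 8 6 8]
Step 7: flows [1->0,2->0,3->0,4->0] -> levels [9 7 7 5 7]
  -> period-2 cycle (repeats step 5); tank 0 never drops to <=3
Tank 0 never reaches <=3 within 15 steps

Answer: -1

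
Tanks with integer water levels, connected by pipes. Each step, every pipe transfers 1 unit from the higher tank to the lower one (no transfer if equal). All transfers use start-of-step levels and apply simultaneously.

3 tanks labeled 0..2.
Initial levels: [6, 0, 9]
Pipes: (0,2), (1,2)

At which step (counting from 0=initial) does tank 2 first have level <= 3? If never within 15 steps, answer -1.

Answer: -1

Derivation:
Step 1: flows [2->0,2->1] -> levels [7 1 7]
Step 2: flows [0=2,2->1] -> levels [7 2 6]
Step 3: flows [0->2,2->1] -> levels [6 3 6]
Step 4: flows [0=2,2->1] -> levels [6 4 5]
Step 5: flows [0->2,2->1] -> levels [5 5 5]
Step 6: flows [0=2,1=2] -> levels [5 5 5]
  -> stable; tank 2 stays at 5 > 3
Tank 2 never reaches <=3 within 15 steps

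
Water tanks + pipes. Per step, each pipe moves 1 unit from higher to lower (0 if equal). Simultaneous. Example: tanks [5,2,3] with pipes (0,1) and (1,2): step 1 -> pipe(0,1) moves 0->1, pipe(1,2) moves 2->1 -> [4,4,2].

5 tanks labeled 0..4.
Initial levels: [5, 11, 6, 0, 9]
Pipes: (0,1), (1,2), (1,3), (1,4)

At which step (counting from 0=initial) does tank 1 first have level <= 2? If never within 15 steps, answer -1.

Answer: -1

Derivation:
Step 1: flows [1->0,1->2,1->3,1->4] -> levels [6 7 7 1 10]
Step 2: flows [1->0,1=2,1->3,4->1] -> levels [7 6 7 2 9]
Step 3: flows [0->1,2->1,1->3,4->1] -> levels [6 8 6 3 8]
Step 4: flows [1->0,1->2,1->3,1=4] -> levels [7 5 7 4 8]
Step 5: flows [0->1,2->1,1->3,4->1] -> levels [6 7 6 5 7]
Step 6: flows [1->0,1->2,1->3,1=4] -> levels [7 4 7 6 7]
Step 7: flows [0->1,2->1,3->1,4->1] -> levels [6 8 6 5 6]
Step 8: flows [1->0,1->2,1->3,1->4] -> levels [7 4 7 6 7]
  -> period-2 cycle (repeats step 6); tank 1 never drops to <=2
Tank 1 never reaches <=2 within 15 steps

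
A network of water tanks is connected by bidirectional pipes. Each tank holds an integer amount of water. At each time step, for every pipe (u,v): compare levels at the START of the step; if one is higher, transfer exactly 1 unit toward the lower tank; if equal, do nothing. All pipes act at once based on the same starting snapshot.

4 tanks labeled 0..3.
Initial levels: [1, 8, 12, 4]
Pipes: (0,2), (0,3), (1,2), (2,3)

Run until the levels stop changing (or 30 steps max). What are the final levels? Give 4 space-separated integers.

Step 1: flows [2->0,3->0,2->1,2->3] -> levels [3 9 9 4]
Step 2: flows [2->0,3->0,1=2,2->3] -> levels [5 9 7 4]
Step 3: flows [2->0,0->3,1->2,2->3] -> levels [5 8 6 6]
Step 4: flows [2->0,3->0,1->2,2=3] -> levels [7 7 6 5]
Step 5: flows [0->2,0->3,1->2,2->3] -> levels [5 6 7 7]
Step 6: flows [2->0,3->0,2->1,2=3] -> levels [7 7 5 6]
Step 7: flows [0->2,0->3,1->2,3->2] -> levels [5 6 8 6]
Step 8: flows [2->0,3->0,2->1,2->3] -> levels [7 7 5 6]
  -> period-2 cycle: step 8 state = step 6 state; never stabilizes
  -> state at step 30: (30-6) mod 2 = 0, same as step 6 -> [7 7 5 6]

Answer: 7 7 5 6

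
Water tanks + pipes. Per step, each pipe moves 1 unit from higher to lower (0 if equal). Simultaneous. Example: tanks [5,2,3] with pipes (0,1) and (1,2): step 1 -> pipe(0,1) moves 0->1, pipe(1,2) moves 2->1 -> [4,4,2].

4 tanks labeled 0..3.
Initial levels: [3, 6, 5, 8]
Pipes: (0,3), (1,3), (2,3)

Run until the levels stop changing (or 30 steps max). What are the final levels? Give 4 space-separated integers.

Step 1: flows [3->0,3->1,3->2] -> levels [4 7 6 5]
Step 2: flows [3->0,1->3,2->3] -> levels [5 6 5 6]
Step 3: flows [3->0,1=3,3->2] -> levels [6 6 6 4]
Step 4: flows [0->3,1->3,2->3] -> levels [5 5 5 7]
Step 5: flows [3->0,3->1,3->2] -> levels [6 6 6 4]
  -> period-2 cycle: step 5 state = step 3 state; never stabilizes
  -> state at step 30: (30-3) mod 2 = 1, same as step 4 -> [5 5 5 7]

Answer: 5 5 5 7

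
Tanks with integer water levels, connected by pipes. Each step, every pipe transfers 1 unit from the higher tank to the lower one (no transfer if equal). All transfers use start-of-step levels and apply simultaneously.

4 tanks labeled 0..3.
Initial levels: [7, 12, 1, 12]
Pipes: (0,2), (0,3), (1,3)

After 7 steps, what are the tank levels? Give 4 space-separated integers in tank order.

Answer: 8 9 7 8

Derivation:
Step 1: flows [0->2,3->0,1=3] -> levels [7 12 2 11]
Step 2: flows [0->2,3->0,1->3] -> levels [7 11 3 11]
Step 3: flows [0->2,3->0,1=3] -> levels [7 11 4 10]
Step 4: flows [0->2,3->0,1->3] -> levels [7 10 5 10]
Step 5: flows [0->2,3->0,1=3] -> levels [7 10 6 9]
Step 6: flows [0->2,3->0,1->3] -> levels [7 9 7 9]
Step 7: flows [0=2,3->0,1=3] -> levels [8 9 7 8]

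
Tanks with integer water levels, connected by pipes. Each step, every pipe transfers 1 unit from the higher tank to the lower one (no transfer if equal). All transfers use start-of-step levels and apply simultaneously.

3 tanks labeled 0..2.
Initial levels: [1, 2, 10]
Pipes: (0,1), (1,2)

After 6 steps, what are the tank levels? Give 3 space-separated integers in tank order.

Step 1: flows [1->0,2->1] -> levels [2 2 9]
Step 2: flows [0=1,2->1] -> levels [2 3 8]
Step 3: flows [1->0,2->1] -> levels [3 3 7]
Step 4: flows [0=1,2->1] -> levels [3 4 6]
Step 5: flows [1->0,2->1] -> levels [4 4 5]
Step 6: flows [0=1,2->1] -> levels [4 5 4]

Answer: 4 5 4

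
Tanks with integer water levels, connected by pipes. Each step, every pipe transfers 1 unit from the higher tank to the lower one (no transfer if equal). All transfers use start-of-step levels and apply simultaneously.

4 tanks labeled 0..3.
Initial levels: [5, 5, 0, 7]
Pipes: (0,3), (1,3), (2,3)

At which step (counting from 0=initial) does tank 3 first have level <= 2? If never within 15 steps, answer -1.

Answer: 5

Derivation:
Step 1: flows [3->0,3->1,3->2] -> levels [6 6 1 4]
Step 2: flows [0->3,1->3,3->2] -> levels [5 5 2 5]
Step 3: flows [0=3,1=3,3->2] -> levels [5 5 3 4]
Step 4: flows [0->3,1->3,3->2] -> levels [4 4 4 5]
Step 5: flows [3->0,3->1,3->2] -> levels [5 5 5 2]
Tank 3 first reaches <=2 at step 5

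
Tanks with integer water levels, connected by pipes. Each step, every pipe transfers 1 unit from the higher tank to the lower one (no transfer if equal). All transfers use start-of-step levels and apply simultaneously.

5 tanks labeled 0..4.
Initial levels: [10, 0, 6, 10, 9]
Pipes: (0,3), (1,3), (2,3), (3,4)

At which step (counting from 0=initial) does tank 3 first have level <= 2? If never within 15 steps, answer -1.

Step 1: flows [0=3,3->1,3->2,3->4] -> levels [10 1 7 7 10]
Step 2: flows [0->3,3->1,2=3,4->3] -> levels [9 2 7 8 9]
Step 3: flows [0->3,3->1,3->2,4->3] -> levels [8 3 8 8 8]
Step 4: flows [0=3,3->1,2=3,3=4] -> levels [8 4 8 7 8]
Step 5: flows [0->3,3->1,2->3,4->3] -> levels [7 5 7 9 7]
Step 6: flows [3->0,3->1,3->2,3->4] -> levels [8 6 8 5 8]
Step 7: flows [0->3,1->3,2->3,4->3] -> levels [7 5 7 9 7]
  -> period-2 cycle (repeats step 5); tank 3 never drops to <=2
Tank 3 never reaches <=2 within 15 steps

Answer: -1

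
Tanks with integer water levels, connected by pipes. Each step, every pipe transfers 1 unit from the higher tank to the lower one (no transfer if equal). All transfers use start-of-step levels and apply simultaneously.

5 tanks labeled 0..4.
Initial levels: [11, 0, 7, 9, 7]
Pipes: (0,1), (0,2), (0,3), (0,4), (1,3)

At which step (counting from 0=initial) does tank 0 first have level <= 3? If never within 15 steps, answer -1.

Step 1: flows [0->1,0->2,0->3,0->4,3->1] -> levels [7 2 8 9 8]
Step 2: flows [0->1,2->0,3->0,4->0,3->1] -> levels [9 4 7 7 7]
Step 3: flows [0->1,0->2,0->3,0->4,3->1] -> levels [5 6 8 7 8]
Step 4: flows [1->0,2->0,3->0,4->0,3->1] -> levels [9 6 7 5 7]
Step 5: flows [0->1,0->2,0->3,0->4,1->3] -> levels [5 6 8 7 8]
  -> period-2 cycle (repeats step 3); tank 0 never drops to <=3
Tank 0 never reaches <=3 within 15 steps

Answer: -1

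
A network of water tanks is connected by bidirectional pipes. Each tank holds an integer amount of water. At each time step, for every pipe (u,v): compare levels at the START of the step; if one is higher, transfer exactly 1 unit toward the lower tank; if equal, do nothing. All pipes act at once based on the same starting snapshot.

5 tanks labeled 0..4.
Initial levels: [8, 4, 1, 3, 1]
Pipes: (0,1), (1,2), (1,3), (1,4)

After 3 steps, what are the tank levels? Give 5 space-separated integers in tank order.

Answer: 5 2 3 4 3

Derivation:
Step 1: flows [0->1,1->2,1->3,1->4] -> levels [7 2 2 4 2]
Step 2: flows [0->1,1=2,3->1,1=4] -> levels [6 4 2 3 2]
Step 3: flows [0->1,1->2,1->3,1->4] -> levels [5 2 3 4 3]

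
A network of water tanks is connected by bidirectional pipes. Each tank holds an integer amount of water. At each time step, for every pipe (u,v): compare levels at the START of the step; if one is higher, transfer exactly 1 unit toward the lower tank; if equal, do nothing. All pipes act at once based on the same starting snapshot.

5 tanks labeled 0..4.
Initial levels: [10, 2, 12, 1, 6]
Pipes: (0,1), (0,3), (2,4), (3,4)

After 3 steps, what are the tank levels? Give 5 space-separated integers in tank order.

Answer: 4 5 9 7 6

Derivation:
Step 1: flows [0->1,0->3,2->4,4->3] -> levels [8 3 11 3 6]
Step 2: flows [0->1,0->3,2->4,4->3] -> levels [6 4 10 5 6]
Step 3: flows [0->1,0->3,2->4,4->3] -> levels [4 5 9 7 6]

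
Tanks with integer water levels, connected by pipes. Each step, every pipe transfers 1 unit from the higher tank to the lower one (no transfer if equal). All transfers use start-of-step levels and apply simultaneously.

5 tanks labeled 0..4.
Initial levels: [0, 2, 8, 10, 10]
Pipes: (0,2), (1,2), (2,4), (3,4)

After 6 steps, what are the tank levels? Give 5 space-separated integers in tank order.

Answer: 5 5 6 7 7

Derivation:
Step 1: flows [2->0,2->1,4->2,3=4] -> levels [1 3 7 10 9]
Step 2: flows [2->0,2->1,4->2,3->4] -> levels [2 4 6 9 9]
Step 3: flows [2->0,2->1,4->2,3=4] -> levels [3 5 5 9 8]
Step 4: flows [2->0,1=2,4->2,3->4] -> levels [4 5 5 8 8]
Step 5: flows [2->0,1=2,4->2,3=4] -> levels [5 5 5 8 7]
Step 6: flows [0=2,1=2,4->2,3->4] -> levels [5 5 6 7 7]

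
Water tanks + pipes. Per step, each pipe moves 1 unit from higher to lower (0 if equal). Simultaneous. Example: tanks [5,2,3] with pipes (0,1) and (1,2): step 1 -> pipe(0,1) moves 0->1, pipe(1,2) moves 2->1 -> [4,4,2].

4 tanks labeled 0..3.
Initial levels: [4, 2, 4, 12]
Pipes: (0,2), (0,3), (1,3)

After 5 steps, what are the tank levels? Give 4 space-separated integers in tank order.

Step 1: flows [0=2,3->0,3->1] -> levels [5 3 4 10]
Step 2: flows [0->2,3->0,3->1] -> levels [5 4 5 8]
Step 3: flows [0=2,3->0,3->1] -> levels [6 5 5 6]
Step 4: flows [0->2,0=3,3->1] -> levels [5 6 6 5]
Step 5: flows [2->0,0=3,1->3] -> levels [6 5 5 6]

Answer: 6 5 5 6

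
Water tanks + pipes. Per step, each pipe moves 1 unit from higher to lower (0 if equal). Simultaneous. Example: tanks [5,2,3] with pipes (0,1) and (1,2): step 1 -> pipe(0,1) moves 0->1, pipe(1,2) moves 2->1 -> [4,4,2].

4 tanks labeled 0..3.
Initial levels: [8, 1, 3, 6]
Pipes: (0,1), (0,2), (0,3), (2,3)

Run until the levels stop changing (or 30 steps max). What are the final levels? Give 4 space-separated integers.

Answer: 6 4 4 4

Derivation:
Step 1: flows [0->1,0->2,0->3,3->2] -> levels [5 2 5 6]
Step 2: flows [0->1,0=2,3->0,3->2] -> levels [5 3 6 4]
Step 3: flows [0->1,2->0,0->3,2->3] -> levels [4 4 4 6]
Step 4: flows [0=1,0=2,3->0,3->2] -> levels [5 4 5 4]
Step 5: flows [0->1,0=2,0->3,2->3] -> levels [3 5 4 6]
Step 6: flows [1->0,2->0,3->0,3->2] -> levels [6 4 4 4]
Step 7: flows [0->1,0->2,0->3,2=3] -> levels [3 5 5 5]
Step 8: flows [1->0,2->0,3->0,2=3] -> levels [6 4 4 4]
  -> period-2 cycle: step 8 state = step 6 state; never stabilizes
  -> state at step 30: (30-6) mod 2 = 0, same as step 6 -> [6 4 4 4]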